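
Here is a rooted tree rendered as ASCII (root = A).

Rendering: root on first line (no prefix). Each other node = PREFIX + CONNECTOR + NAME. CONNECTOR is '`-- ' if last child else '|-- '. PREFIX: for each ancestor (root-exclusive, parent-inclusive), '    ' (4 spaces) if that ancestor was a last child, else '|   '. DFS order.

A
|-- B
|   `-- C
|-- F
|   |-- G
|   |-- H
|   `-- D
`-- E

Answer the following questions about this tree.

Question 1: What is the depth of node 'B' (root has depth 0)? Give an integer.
Path from root to B: A -> B
Depth = number of edges = 1

Answer: 1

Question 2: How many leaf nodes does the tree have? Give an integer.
Leaves (nodes with no children): C, D, E, G, H

Answer: 5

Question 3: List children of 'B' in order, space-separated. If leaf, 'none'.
Answer: C

Derivation:
Node B's children (from adjacency): C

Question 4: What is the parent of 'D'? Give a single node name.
Scan adjacency: D appears as child of F

Answer: F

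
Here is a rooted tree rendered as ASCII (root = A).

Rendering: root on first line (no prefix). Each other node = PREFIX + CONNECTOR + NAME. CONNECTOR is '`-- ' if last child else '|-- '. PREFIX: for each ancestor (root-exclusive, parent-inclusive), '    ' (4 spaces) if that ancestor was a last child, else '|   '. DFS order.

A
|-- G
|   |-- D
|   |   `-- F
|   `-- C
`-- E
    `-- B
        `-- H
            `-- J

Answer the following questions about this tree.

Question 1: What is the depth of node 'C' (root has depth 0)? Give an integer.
Answer: 2

Derivation:
Path from root to C: A -> G -> C
Depth = number of edges = 2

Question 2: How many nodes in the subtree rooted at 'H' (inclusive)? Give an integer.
Answer: 2

Derivation:
Subtree rooted at H contains: H, J
Count = 2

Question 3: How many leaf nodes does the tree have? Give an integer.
Leaves (nodes with no children): C, F, J

Answer: 3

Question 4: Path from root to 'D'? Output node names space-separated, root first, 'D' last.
Answer: A G D

Derivation:
Walk down from root: A -> G -> D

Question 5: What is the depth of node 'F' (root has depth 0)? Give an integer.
Answer: 3

Derivation:
Path from root to F: A -> G -> D -> F
Depth = number of edges = 3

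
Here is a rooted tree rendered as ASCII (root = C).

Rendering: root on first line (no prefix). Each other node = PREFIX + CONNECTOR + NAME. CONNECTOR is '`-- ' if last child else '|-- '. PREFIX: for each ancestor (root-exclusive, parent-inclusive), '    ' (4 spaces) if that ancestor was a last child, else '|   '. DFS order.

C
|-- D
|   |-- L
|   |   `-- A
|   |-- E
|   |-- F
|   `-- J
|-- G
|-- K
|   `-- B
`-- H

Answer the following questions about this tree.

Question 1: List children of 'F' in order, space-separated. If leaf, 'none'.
Node F's children (from adjacency): (leaf)

Answer: none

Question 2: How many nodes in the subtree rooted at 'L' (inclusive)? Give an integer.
Answer: 2

Derivation:
Subtree rooted at L contains: A, L
Count = 2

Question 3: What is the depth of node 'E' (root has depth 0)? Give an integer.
Path from root to E: C -> D -> E
Depth = number of edges = 2

Answer: 2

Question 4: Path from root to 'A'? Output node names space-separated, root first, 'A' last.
Walk down from root: C -> D -> L -> A

Answer: C D L A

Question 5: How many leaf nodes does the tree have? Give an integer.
Answer: 7

Derivation:
Leaves (nodes with no children): A, B, E, F, G, H, J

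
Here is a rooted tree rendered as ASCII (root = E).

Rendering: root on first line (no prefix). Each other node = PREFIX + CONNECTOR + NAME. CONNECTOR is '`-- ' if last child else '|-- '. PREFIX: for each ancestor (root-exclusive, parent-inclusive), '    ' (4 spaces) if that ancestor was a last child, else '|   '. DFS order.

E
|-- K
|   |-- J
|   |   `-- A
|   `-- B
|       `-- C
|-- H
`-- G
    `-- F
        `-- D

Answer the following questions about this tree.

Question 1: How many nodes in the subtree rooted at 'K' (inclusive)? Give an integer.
Subtree rooted at K contains: A, B, C, J, K
Count = 5

Answer: 5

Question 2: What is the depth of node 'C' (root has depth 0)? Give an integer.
Path from root to C: E -> K -> B -> C
Depth = number of edges = 3

Answer: 3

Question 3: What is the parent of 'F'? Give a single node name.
Scan adjacency: F appears as child of G

Answer: G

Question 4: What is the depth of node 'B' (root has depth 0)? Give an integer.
Path from root to B: E -> K -> B
Depth = number of edges = 2

Answer: 2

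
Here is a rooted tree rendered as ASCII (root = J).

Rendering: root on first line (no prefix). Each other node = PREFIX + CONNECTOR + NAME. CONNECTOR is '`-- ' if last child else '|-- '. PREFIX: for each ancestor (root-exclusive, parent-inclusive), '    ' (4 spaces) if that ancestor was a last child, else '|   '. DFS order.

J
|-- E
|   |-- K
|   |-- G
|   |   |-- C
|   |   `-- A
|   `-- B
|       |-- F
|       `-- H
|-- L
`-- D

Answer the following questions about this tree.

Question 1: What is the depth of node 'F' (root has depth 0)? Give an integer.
Path from root to F: J -> E -> B -> F
Depth = number of edges = 3

Answer: 3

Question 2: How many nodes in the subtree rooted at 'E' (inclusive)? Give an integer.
Subtree rooted at E contains: A, B, C, E, F, G, H, K
Count = 8

Answer: 8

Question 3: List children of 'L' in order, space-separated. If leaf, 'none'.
Answer: none

Derivation:
Node L's children (from adjacency): (leaf)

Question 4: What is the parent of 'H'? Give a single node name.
Scan adjacency: H appears as child of B

Answer: B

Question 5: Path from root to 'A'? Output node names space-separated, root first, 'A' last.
Walk down from root: J -> E -> G -> A

Answer: J E G A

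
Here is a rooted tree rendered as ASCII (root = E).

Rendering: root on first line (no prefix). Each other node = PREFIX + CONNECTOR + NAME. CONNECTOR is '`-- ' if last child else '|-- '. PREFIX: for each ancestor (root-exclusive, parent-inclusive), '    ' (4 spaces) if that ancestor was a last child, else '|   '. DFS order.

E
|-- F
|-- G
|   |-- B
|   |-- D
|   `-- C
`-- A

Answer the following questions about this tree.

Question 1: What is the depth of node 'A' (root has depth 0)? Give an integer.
Path from root to A: E -> A
Depth = number of edges = 1

Answer: 1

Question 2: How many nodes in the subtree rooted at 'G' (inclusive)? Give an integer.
Subtree rooted at G contains: B, C, D, G
Count = 4

Answer: 4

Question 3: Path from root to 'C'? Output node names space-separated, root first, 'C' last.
Answer: E G C

Derivation:
Walk down from root: E -> G -> C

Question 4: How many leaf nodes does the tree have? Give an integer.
Leaves (nodes with no children): A, B, C, D, F

Answer: 5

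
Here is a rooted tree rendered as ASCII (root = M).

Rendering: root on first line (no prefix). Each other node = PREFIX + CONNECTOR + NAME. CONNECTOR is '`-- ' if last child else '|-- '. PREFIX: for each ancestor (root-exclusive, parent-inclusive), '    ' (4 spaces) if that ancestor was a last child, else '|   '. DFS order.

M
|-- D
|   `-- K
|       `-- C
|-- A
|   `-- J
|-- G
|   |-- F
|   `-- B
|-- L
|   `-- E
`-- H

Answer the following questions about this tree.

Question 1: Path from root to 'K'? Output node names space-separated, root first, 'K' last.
Answer: M D K

Derivation:
Walk down from root: M -> D -> K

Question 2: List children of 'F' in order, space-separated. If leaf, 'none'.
Answer: none

Derivation:
Node F's children (from adjacency): (leaf)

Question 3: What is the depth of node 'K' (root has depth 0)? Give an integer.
Answer: 2

Derivation:
Path from root to K: M -> D -> K
Depth = number of edges = 2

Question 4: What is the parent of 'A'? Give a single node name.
Answer: M

Derivation:
Scan adjacency: A appears as child of M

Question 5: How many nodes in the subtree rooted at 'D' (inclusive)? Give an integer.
Answer: 3

Derivation:
Subtree rooted at D contains: C, D, K
Count = 3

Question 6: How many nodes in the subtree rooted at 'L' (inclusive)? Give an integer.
Answer: 2

Derivation:
Subtree rooted at L contains: E, L
Count = 2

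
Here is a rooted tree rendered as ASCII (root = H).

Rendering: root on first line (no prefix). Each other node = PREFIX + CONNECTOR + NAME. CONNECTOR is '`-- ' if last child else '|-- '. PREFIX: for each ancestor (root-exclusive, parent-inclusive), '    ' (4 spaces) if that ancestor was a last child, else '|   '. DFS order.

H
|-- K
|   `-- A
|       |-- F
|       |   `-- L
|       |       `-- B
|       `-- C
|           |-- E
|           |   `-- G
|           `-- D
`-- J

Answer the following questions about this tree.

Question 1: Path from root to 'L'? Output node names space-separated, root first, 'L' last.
Walk down from root: H -> K -> A -> F -> L

Answer: H K A F L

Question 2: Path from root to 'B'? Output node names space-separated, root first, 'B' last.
Answer: H K A F L B

Derivation:
Walk down from root: H -> K -> A -> F -> L -> B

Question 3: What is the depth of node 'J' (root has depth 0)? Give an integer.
Path from root to J: H -> J
Depth = number of edges = 1

Answer: 1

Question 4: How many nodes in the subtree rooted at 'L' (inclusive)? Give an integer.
Answer: 2

Derivation:
Subtree rooted at L contains: B, L
Count = 2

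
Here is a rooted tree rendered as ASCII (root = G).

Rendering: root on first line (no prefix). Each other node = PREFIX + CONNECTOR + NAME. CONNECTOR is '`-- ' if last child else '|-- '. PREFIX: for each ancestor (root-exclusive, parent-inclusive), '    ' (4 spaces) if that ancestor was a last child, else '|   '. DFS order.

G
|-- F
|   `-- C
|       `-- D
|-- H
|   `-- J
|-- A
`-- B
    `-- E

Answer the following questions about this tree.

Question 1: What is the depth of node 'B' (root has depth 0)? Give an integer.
Answer: 1

Derivation:
Path from root to B: G -> B
Depth = number of edges = 1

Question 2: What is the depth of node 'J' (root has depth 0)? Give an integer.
Answer: 2

Derivation:
Path from root to J: G -> H -> J
Depth = number of edges = 2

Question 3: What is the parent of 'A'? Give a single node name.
Scan adjacency: A appears as child of G

Answer: G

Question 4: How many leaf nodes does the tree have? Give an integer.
Leaves (nodes with no children): A, D, E, J

Answer: 4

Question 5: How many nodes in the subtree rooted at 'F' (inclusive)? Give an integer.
Answer: 3

Derivation:
Subtree rooted at F contains: C, D, F
Count = 3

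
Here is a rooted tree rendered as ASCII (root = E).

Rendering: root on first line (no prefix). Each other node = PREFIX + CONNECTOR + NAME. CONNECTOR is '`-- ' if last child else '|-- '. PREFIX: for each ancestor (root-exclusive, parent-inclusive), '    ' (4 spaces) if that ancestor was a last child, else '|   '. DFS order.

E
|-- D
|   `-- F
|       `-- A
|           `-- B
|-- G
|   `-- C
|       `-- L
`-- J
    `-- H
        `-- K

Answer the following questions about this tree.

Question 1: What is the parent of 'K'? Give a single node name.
Scan adjacency: K appears as child of H

Answer: H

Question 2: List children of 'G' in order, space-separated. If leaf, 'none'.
Answer: C

Derivation:
Node G's children (from adjacency): C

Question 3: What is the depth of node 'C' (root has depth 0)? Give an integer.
Path from root to C: E -> G -> C
Depth = number of edges = 2

Answer: 2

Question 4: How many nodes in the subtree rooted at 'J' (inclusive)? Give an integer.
Answer: 3

Derivation:
Subtree rooted at J contains: H, J, K
Count = 3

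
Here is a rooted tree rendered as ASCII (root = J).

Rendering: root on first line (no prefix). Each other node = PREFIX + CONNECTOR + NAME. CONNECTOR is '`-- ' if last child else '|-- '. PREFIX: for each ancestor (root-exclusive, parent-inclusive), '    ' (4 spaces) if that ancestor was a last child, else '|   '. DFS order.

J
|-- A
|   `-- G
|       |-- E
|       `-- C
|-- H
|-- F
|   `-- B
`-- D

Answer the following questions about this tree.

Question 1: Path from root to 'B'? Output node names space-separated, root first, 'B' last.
Walk down from root: J -> F -> B

Answer: J F B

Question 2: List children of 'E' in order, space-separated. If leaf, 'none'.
Node E's children (from adjacency): (leaf)

Answer: none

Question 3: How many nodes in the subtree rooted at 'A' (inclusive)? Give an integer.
Subtree rooted at A contains: A, C, E, G
Count = 4

Answer: 4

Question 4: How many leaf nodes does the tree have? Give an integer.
Answer: 5

Derivation:
Leaves (nodes with no children): B, C, D, E, H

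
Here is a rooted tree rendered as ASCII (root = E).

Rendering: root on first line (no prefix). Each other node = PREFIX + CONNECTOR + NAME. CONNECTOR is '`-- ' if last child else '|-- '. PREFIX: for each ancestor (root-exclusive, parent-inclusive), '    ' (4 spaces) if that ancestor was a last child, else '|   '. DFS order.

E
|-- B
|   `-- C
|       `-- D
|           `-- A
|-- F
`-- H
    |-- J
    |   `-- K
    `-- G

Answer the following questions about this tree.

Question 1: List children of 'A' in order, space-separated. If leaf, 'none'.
Answer: none

Derivation:
Node A's children (from adjacency): (leaf)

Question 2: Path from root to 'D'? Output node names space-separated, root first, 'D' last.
Walk down from root: E -> B -> C -> D

Answer: E B C D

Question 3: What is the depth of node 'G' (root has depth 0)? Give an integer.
Path from root to G: E -> H -> G
Depth = number of edges = 2

Answer: 2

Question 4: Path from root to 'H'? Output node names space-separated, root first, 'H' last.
Walk down from root: E -> H

Answer: E H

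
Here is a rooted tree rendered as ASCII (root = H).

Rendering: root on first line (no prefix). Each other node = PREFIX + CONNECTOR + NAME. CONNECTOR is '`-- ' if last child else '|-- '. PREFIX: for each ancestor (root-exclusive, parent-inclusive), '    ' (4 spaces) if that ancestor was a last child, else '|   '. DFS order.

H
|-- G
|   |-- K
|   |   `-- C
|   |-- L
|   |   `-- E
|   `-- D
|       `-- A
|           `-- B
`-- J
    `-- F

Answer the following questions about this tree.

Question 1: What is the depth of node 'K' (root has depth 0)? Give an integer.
Path from root to K: H -> G -> K
Depth = number of edges = 2

Answer: 2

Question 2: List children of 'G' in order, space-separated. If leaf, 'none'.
Answer: K L D

Derivation:
Node G's children (from adjacency): K, L, D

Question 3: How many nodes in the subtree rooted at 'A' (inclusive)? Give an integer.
Answer: 2

Derivation:
Subtree rooted at A contains: A, B
Count = 2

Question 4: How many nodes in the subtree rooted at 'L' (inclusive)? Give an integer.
Answer: 2

Derivation:
Subtree rooted at L contains: E, L
Count = 2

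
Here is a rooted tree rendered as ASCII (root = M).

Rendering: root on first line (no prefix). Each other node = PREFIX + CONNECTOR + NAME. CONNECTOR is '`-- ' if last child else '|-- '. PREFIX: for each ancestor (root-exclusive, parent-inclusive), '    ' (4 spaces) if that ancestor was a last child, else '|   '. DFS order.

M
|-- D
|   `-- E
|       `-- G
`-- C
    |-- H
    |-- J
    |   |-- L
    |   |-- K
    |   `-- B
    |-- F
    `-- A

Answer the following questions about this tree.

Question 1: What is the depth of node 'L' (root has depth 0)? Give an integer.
Answer: 3

Derivation:
Path from root to L: M -> C -> J -> L
Depth = number of edges = 3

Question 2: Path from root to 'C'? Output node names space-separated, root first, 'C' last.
Walk down from root: M -> C

Answer: M C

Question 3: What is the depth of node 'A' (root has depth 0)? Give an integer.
Path from root to A: M -> C -> A
Depth = number of edges = 2

Answer: 2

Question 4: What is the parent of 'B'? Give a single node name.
Answer: J

Derivation:
Scan adjacency: B appears as child of J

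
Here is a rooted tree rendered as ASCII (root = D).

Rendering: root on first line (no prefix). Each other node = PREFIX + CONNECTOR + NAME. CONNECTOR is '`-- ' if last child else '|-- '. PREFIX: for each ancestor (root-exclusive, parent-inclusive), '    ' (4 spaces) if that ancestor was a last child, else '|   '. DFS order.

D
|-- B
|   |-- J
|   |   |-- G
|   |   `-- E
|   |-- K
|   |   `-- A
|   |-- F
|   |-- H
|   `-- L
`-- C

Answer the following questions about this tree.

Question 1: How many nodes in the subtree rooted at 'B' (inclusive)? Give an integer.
Answer: 9

Derivation:
Subtree rooted at B contains: A, B, E, F, G, H, J, K, L
Count = 9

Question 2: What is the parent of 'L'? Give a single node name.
Scan adjacency: L appears as child of B

Answer: B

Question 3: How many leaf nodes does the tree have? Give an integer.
Leaves (nodes with no children): A, C, E, F, G, H, L

Answer: 7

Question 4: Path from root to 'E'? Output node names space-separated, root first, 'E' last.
Walk down from root: D -> B -> J -> E

Answer: D B J E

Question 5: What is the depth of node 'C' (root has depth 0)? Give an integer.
Answer: 1

Derivation:
Path from root to C: D -> C
Depth = number of edges = 1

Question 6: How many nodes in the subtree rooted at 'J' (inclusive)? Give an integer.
Answer: 3

Derivation:
Subtree rooted at J contains: E, G, J
Count = 3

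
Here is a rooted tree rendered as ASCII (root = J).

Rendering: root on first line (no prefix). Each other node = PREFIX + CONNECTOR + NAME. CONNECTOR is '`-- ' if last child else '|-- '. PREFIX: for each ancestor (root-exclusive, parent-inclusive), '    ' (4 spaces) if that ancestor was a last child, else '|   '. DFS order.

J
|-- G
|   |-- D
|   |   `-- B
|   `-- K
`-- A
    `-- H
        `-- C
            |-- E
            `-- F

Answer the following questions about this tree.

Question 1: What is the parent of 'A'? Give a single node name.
Answer: J

Derivation:
Scan adjacency: A appears as child of J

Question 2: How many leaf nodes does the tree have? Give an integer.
Answer: 4

Derivation:
Leaves (nodes with no children): B, E, F, K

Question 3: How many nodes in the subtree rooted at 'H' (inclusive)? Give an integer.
Subtree rooted at H contains: C, E, F, H
Count = 4

Answer: 4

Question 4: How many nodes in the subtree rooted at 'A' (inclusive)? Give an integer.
Subtree rooted at A contains: A, C, E, F, H
Count = 5

Answer: 5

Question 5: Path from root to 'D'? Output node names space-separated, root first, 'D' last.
Answer: J G D

Derivation:
Walk down from root: J -> G -> D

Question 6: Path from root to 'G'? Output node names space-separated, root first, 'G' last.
Walk down from root: J -> G

Answer: J G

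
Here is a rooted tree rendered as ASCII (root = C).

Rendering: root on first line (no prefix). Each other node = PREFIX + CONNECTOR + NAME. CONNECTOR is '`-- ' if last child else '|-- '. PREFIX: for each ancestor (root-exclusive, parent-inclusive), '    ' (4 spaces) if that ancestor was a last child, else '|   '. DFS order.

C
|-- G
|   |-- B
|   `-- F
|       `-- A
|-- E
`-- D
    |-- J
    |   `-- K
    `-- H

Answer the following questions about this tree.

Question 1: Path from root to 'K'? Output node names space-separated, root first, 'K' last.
Answer: C D J K

Derivation:
Walk down from root: C -> D -> J -> K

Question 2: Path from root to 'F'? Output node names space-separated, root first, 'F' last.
Answer: C G F

Derivation:
Walk down from root: C -> G -> F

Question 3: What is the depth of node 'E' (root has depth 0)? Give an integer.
Answer: 1

Derivation:
Path from root to E: C -> E
Depth = number of edges = 1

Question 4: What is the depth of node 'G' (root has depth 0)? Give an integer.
Path from root to G: C -> G
Depth = number of edges = 1

Answer: 1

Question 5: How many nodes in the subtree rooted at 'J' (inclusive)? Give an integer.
Answer: 2

Derivation:
Subtree rooted at J contains: J, K
Count = 2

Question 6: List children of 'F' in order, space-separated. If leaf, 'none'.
Node F's children (from adjacency): A

Answer: A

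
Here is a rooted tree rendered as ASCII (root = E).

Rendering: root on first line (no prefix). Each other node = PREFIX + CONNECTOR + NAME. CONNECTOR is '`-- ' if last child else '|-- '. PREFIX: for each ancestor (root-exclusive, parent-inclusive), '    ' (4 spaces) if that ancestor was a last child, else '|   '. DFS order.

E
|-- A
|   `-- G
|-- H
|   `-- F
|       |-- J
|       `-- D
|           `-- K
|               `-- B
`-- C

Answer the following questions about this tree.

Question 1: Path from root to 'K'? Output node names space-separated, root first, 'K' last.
Answer: E H F D K

Derivation:
Walk down from root: E -> H -> F -> D -> K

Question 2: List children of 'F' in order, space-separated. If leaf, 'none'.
Answer: J D

Derivation:
Node F's children (from adjacency): J, D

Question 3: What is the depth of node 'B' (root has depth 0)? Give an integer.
Path from root to B: E -> H -> F -> D -> K -> B
Depth = number of edges = 5

Answer: 5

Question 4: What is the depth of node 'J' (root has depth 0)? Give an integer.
Path from root to J: E -> H -> F -> J
Depth = number of edges = 3

Answer: 3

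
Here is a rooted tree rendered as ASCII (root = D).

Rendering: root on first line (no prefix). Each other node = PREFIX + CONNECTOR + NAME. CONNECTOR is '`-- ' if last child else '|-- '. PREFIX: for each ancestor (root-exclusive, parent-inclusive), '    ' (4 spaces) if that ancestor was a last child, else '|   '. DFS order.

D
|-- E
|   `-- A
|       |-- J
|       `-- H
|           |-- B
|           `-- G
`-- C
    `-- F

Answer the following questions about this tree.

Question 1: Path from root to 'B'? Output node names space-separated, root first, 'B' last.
Walk down from root: D -> E -> A -> H -> B

Answer: D E A H B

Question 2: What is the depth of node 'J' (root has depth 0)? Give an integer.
Answer: 3

Derivation:
Path from root to J: D -> E -> A -> J
Depth = number of edges = 3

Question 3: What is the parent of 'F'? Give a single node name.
Scan adjacency: F appears as child of C

Answer: C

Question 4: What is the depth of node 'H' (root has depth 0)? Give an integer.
Answer: 3

Derivation:
Path from root to H: D -> E -> A -> H
Depth = number of edges = 3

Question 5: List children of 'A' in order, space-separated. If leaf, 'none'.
Answer: J H

Derivation:
Node A's children (from adjacency): J, H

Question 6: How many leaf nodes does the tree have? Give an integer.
Leaves (nodes with no children): B, F, G, J

Answer: 4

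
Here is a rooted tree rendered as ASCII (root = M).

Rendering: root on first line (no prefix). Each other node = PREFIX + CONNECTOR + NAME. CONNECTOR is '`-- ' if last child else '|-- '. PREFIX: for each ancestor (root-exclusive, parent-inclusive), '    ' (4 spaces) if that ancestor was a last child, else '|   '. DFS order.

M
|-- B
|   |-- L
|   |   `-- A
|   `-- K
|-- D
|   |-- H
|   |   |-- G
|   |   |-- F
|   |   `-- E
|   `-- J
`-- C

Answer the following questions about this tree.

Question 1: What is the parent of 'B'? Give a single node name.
Answer: M

Derivation:
Scan adjacency: B appears as child of M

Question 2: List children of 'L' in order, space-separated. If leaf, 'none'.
Answer: A

Derivation:
Node L's children (from adjacency): A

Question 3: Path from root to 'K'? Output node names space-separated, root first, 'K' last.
Answer: M B K

Derivation:
Walk down from root: M -> B -> K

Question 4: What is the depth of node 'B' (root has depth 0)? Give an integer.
Answer: 1

Derivation:
Path from root to B: M -> B
Depth = number of edges = 1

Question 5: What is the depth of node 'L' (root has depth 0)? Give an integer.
Answer: 2

Derivation:
Path from root to L: M -> B -> L
Depth = number of edges = 2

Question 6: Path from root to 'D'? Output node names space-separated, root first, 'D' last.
Answer: M D

Derivation:
Walk down from root: M -> D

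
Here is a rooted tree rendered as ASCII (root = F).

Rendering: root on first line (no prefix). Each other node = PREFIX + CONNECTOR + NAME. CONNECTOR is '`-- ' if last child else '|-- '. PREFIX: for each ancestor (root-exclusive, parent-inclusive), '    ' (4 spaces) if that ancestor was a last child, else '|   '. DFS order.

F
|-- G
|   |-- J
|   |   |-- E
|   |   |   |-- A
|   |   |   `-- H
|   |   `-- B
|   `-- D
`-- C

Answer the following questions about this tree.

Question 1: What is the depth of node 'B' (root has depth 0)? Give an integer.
Answer: 3

Derivation:
Path from root to B: F -> G -> J -> B
Depth = number of edges = 3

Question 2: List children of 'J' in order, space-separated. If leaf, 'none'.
Node J's children (from adjacency): E, B

Answer: E B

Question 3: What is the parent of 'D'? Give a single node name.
Answer: G

Derivation:
Scan adjacency: D appears as child of G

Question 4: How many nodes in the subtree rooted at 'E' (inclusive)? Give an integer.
Subtree rooted at E contains: A, E, H
Count = 3

Answer: 3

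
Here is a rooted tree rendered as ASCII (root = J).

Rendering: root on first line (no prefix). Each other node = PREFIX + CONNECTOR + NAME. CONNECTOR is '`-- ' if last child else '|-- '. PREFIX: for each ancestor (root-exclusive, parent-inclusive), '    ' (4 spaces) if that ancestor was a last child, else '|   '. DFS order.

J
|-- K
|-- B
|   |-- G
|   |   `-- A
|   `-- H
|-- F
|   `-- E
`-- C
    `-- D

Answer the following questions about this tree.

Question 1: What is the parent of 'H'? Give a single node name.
Answer: B

Derivation:
Scan adjacency: H appears as child of B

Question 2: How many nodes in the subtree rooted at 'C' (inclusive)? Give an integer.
Subtree rooted at C contains: C, D
Count = 2

Answer: 2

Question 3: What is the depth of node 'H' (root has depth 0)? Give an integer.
Answer: 2

Derivation:
Path from root to H: J -> B -> H
Depth = number of edges = 2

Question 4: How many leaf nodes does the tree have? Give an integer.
Leaves (nodes with no children): A, D, E, H, K

Answer: 5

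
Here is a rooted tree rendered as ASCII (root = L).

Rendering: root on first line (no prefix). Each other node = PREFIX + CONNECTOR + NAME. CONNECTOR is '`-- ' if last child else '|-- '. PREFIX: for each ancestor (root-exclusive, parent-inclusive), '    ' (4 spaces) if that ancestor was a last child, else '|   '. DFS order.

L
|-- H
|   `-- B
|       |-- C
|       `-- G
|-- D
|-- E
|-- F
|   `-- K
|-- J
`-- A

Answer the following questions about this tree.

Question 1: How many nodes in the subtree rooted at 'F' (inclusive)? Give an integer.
Answer: 2

Derivation:
Subtree rooted at F contains: F, K
Count = 2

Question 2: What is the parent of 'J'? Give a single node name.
Scan adjacency: J appears as child of L

Answer: L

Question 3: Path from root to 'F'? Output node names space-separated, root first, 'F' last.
Walk down from root: L -> F

Answer: L F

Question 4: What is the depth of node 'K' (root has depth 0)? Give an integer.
Path from root to K: L -> F -> K
Depth = number of edges = 2

Answer: 2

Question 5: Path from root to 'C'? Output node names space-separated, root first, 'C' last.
Answer: L H B C

Derivation:
Walk down from root: L -> H -> B -> C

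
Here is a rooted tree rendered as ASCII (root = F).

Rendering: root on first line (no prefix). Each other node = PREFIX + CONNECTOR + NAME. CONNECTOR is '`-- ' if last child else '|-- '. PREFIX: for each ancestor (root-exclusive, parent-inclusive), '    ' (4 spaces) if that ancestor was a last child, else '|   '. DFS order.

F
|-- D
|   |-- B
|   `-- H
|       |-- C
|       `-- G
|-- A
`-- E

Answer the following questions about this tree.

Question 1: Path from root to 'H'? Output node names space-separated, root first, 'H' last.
Walk down from root: F -> D -> H

Answer: F D H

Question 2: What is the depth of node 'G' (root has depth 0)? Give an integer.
Path from root to G: F -> D -> H -> G
Depth = number of edges = 3

Answer: 3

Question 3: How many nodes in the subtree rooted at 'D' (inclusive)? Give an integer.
Subtree rooted at D contains: B, C, D, G, H
Count = 5

Answer: 5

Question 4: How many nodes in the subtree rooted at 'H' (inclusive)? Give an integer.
Subtree rooted at H contains: C, G, H
Count = 3

Answer: 3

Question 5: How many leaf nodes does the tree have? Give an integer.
Leaves (nodes with no children): A, B, C, E, G

Answer: 5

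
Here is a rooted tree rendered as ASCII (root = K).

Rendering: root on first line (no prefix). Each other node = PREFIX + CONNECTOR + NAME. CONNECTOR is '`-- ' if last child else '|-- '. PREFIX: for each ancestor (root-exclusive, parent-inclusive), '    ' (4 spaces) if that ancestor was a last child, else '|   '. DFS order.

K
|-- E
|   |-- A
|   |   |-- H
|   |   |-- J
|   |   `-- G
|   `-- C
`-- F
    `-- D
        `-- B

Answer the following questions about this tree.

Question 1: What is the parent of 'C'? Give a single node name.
Answer: E

Derivation:
Scan adjacency: C appears as child of E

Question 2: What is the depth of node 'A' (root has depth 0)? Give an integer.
Answer: 2

Derivation:
Path from root to A: K -> E -> A
Depth = number of edges = 2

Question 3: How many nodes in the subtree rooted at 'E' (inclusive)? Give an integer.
Subtree rooted at E contains: A, C, E, G, H, J
Count = 6

Answer: 6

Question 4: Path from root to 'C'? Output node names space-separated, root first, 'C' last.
Answer: K E C

Derivation:
Walk down from root: K -> E -> C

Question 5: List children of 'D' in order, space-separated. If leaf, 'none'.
Node D's children (from adjacency): B

Answer: B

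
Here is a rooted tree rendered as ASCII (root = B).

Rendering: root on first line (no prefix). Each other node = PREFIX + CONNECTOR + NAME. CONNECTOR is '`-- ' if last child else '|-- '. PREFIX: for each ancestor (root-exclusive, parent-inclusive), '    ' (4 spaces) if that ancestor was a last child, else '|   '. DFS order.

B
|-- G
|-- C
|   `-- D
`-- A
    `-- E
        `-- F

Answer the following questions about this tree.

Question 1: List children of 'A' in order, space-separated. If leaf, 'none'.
Answer: E

Derivation:
Node A's children (from adjacency): E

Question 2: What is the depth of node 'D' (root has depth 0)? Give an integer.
Path from root to D: B -> C -> D
Depth = number of edges = 2

Answer: 2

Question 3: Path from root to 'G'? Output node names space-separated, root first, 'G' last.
Answer: B G

Derivation:
Walk down from root: B -> G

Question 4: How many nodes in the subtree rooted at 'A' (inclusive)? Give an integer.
Subtree rooted at A contains: A, E, F
Count = 3

Answer: 3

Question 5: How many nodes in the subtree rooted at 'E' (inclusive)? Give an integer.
Answer: 2

Derivation:
Subtree rooted at E contains: E, F
Count = 2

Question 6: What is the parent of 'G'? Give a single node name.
Scan adjacency: G appears as child of B

Answer: B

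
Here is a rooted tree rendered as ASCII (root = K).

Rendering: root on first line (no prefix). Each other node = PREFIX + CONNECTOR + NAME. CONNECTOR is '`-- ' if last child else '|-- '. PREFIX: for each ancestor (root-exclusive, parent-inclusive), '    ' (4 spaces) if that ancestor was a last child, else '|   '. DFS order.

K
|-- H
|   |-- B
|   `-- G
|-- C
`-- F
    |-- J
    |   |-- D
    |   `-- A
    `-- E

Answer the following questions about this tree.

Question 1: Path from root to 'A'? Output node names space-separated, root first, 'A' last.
Walk down from root: K -> F -> J -> A

Answer: K F J A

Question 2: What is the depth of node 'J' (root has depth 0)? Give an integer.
Answer: 2

Derivation:
Path from root to J: K -> F -> J
Depth = number of edges = 2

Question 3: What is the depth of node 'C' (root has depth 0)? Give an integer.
Path from root to C: K -> C
Depth = number of edges = 1

Answer: 1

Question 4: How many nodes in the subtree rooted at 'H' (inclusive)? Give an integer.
Answer: 3

Derivation:
Subtree rooted at H contains: B, G, H
Count = 3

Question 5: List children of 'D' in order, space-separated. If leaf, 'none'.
Answer: none

Derivation:
Node D's children (from adjacency): (leaf)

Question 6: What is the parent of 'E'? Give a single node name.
Scan adjacency: E appears as child of F

Answer: F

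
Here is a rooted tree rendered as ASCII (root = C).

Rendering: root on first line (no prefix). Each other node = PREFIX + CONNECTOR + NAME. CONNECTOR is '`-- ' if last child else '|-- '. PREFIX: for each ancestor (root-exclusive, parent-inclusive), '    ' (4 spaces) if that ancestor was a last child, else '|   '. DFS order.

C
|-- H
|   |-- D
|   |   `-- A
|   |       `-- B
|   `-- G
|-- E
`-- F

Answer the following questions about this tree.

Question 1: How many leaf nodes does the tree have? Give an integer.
Leaves (nodes with no children): B, E, F, G

Answer: 4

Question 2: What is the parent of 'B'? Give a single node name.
Answer: A

Derivation:
Scan adjacency: B appears as child of A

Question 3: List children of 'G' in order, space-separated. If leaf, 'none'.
Node G's children (from adjacency): (leaf)

Answer: none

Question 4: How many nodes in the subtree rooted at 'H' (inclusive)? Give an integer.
Answer: 5

Derivation:
Subtree rooted at H contains: A, B, D, G, H
Count = 5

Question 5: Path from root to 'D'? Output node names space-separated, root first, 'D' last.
Answer: C H D

Derivation:
Walk down from root: C -> H -> D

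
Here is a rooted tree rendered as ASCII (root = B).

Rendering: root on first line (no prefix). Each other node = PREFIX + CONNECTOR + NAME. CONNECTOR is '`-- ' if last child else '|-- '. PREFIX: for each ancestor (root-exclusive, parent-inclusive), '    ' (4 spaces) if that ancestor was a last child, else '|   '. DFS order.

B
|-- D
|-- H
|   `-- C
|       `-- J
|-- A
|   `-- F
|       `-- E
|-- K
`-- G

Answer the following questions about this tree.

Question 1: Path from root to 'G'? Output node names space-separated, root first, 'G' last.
Answer: B G

Derivation:
Walk down from root: B -> G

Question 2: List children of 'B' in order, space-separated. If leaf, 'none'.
Node B's children (from adjacency): D, H, A, K, G

Answer: D H A K G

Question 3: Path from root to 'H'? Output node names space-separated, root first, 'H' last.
Answer: B H

Derivation:
Walk down from root: B -> H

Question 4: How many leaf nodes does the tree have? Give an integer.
Leaves (nodes with no children): D, E, G, J, K

Answer: 5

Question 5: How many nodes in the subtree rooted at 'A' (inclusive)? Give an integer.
Subtree rooted at A contains: A, E, F
Count = 3

Answer: 3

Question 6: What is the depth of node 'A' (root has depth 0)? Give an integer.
Answer: 1

Derivation:
Path from root to A: B -> A
Depth = number of edges = 1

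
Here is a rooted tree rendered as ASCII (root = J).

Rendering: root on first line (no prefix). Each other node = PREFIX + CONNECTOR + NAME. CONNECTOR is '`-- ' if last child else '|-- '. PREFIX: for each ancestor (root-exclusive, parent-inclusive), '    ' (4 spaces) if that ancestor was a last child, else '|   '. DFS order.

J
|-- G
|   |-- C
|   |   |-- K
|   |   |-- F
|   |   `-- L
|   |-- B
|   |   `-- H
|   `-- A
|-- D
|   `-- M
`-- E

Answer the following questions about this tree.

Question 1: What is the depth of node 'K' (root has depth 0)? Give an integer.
Answer: 3

Derivation:
Path from root to K: J -> G -> C -> K
Depth = number of edges = 3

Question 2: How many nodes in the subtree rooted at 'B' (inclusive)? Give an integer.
Subtree rooted at B contains: B, H
Count = 2

Answer: 2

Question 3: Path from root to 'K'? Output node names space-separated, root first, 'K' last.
Answer: J G C K

Derivation:
Walk down from root: J -> G -> C -> K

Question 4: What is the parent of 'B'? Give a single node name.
Answer: G

Derivation:
Scan adjacency: B appears as child of G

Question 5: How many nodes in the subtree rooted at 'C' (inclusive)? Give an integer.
Answer: 4

Derivation:
Subtree rooted at C contains: C, F, K, L
Count = 4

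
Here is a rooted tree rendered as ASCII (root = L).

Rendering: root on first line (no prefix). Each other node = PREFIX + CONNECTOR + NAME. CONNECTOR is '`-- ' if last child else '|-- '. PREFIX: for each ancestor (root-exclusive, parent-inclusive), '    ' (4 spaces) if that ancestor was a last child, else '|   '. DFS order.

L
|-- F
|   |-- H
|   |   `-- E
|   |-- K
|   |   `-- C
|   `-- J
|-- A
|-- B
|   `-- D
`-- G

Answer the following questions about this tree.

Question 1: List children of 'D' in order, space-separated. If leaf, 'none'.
Node D's children (from adjacency): (leaf)

Answer: none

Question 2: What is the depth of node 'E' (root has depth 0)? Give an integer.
Answer: 3

Derivation:
Path from root to E: L -> F -> H -> E
Depth = number of edges = 3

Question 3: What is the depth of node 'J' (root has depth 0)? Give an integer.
Answer: 2

Derivation:
Path from root to J: L -> F -> J
Depth = number of edges = 2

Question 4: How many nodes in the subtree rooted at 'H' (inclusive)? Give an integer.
Subtree rooted at H contains: E, H
Count = 2

Answer: 2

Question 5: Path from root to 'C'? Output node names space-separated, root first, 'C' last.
Walk down from root: L -> F -> K -> C

Answer: L F K C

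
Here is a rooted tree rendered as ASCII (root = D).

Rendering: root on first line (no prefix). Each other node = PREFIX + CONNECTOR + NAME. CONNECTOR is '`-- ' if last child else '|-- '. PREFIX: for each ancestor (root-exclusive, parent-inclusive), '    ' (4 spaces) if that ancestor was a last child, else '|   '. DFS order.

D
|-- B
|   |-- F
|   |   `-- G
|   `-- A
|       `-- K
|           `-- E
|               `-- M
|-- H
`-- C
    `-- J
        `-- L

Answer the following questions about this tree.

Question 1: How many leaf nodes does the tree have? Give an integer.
Leaves (nodes with no children): G, H, L, M

Answer: 4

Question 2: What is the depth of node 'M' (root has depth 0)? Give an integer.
Answer: 5

Derivation:
Path from root to M: D -> B -> A -> K -> E -> M
Depth = number of edges = 5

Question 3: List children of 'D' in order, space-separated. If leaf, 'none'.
Answer: B H C

Derivation:
Node D's children (from adjacency): B, H, C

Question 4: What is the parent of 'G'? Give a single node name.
Answer: F

Derivation:
Scan adjacency: G appears as child of F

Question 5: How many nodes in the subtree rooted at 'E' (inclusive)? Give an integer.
Answer: 2

Derivation:
Subtree rooted at E contains: E, M
Count = 2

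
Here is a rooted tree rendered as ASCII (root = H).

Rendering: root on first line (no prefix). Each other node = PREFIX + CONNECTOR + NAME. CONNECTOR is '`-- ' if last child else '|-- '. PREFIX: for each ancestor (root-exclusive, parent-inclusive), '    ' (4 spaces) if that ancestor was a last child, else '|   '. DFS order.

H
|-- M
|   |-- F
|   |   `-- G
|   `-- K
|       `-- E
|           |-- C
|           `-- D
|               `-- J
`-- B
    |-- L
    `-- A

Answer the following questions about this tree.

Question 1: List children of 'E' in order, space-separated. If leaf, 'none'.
Answer: C D

Derivation:
Node E's children (from adjacency): C, D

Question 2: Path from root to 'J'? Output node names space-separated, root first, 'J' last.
Answer: H M K E D J

Derivation:
Walk down from root: H -> M -> K -> E -> D -> J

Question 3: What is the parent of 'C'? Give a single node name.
Answer: E

Derivation:
Scan adjacency: C appears as child of E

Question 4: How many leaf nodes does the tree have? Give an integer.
Leaves (nodes with no children): A, C, G, J, L

Answer: 5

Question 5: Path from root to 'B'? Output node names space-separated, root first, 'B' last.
Walk down from root: H -> B

Answer: H B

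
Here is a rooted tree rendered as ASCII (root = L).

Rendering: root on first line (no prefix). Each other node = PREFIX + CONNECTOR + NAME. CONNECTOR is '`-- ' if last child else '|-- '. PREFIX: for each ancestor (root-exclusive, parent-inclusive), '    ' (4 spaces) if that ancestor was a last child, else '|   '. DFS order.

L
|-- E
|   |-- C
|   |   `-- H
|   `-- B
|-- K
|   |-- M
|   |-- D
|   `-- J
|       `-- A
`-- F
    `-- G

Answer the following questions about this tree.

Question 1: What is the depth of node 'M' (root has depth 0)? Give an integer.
Answer: 2

Derivation:
Path from root to M: L -> K -> M
Depth = number of edges = 2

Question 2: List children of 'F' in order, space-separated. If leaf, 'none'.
Node F's children (from adjacency): G

Answer: G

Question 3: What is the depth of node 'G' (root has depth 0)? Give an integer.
Path from root to G: L -> F -> G
Depth = number of edges = 2

Answer: 2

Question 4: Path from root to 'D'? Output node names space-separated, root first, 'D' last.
Answer: L K D

Derivation:
Walk down from root: L -> K -> D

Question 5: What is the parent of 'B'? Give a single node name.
Scan adjacency: B appears as child of E

Answer: E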